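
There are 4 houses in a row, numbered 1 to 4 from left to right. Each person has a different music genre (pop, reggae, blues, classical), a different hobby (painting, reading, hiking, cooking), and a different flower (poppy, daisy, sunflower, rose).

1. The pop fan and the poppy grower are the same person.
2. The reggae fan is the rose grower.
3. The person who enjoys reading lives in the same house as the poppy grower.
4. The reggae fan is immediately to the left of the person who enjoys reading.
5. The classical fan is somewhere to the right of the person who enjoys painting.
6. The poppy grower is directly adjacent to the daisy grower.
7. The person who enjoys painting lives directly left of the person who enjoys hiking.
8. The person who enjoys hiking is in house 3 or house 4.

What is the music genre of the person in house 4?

classical

The only hobby still possible for house 1 is cooking.
The classical fan is narrowed to house 3 or 4; consider each.
Placing it in house 3 leads to a contradiction, so it's in house 4.
House 4's hobby must be hiking (nothing else left).
Clue 7 places the person who enjoys painting in house 3.
House 2's hobby must be reading (nothing else left).
The poppy grower is in house 2 (clue 3).
By clue 4, the reggae fan is in house 1.
That leaves rose as the flower for house 1.
That leaves sunflower as the flower for house 4.
Clue 1 places the pop fan in house 2.
The only music genre still possible for house 3 is blues.
The only flower still possible for house 3 is daisy.
So: house 1 = reggae/cooking/rose, house 2 = pop/reading/poppy, house 3 = blues/painting/daisy, house 4 = classical/hiking/sunflower.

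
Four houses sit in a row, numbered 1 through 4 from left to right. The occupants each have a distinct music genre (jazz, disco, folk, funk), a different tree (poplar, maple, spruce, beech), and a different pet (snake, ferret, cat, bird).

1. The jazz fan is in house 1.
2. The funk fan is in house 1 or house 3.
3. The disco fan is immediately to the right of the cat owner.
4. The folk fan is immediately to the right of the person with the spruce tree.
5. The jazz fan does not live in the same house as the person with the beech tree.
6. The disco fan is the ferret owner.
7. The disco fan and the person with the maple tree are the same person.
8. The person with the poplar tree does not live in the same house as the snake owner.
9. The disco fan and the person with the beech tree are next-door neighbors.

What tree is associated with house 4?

Clue 1 places the jazz fan in house 1.
The only music genre still possible for house 3 is funk.
By clue 9, the person with the beech tree is in house 3.
From clue 4, the folk fan must be in house 2.
That leaves disco as the music genre for house 4.
House 1's tree must be spruce (nothing else left).
From clue 3, the cat owner must be in house 3.
The ferret owner is in house 4 (clue 6).
Clue 7: the person with the maple tree is in house 4.
So house 2 gets poplar for tree.
Clue 8 places the snake owner in house 1.
So house 2 gets bird for pet.
So: house 1 = jazz/spruce/snake, house 2 = folk/poplar/bird, house 3 = funk/beech/cat, house 4 = disco/maple/ferret.

maple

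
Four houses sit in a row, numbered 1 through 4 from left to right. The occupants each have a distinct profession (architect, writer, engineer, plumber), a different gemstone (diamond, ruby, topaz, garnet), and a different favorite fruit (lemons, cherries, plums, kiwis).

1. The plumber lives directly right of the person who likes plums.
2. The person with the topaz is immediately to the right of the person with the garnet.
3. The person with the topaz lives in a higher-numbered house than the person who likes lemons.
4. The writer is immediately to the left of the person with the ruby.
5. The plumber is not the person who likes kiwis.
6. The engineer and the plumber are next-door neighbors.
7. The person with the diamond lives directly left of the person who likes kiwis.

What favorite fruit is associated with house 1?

The plumber is narrowed to house 2 or 3 or 4; consider each.
Placing it in house 2 and house 3 leads to a contradiction, so it's in house 4.
Clue 1 places the person who likes plums in house 3.
From clue 6, the engineer must be in house 3.
House 2's favorite fruit must be kiwis (nothing else left).
The only favorite fruit still possible for house 4 is cherries.
Clue 7: the person with the diamond is in house 1.
So house 4 gets topaz for gemstone.
So house 1 gets lemons for favorite fruit.
Clue 2: the person with the garnet is in house 3.
That leaves ruby as the gemstone for house 2.
Clue 4: the writer is in house 1.
That leaves architect as the profession for house 2.
So: house 1 = writer/diamond/lemons, house 2 = architect/ruby/kiwis, house 3 = engineer/garnet/plums, house 4 = plumber/topaz/cherries.

lemons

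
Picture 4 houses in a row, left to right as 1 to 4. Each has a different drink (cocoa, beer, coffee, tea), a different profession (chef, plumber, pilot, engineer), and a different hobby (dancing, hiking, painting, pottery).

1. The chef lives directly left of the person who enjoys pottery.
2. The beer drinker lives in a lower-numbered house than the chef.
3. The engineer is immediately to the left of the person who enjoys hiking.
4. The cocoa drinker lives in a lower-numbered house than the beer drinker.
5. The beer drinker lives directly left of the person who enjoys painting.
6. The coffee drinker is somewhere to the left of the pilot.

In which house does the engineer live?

1

The cocoa drinker is in house 1 (clue 4).
Clue 4 places the beer drinker in house 2.
Clue 5: the person who enjoys painting is in house 3.
House 3 drink: only coffee fits.
That leaves tea as the drink for house 4.
The only hobby still possible for house 1 is dancing.
Clue 1 places the chef in house 3.
By clue 1, the person who enjoys pottery is in house 4.
From clue 6, the pilot must be in house 4.
So house 1 gets engineer for profession.
That leaves plumber as the profession for house 2.
So house 2 gets hiking for hobby.
So: house 1 = cocoa/engineer/dancing, house 2 = beer/plumber/hiking, house 3 = coffee/chef/painting, house 4 = tea/pilot/pottery.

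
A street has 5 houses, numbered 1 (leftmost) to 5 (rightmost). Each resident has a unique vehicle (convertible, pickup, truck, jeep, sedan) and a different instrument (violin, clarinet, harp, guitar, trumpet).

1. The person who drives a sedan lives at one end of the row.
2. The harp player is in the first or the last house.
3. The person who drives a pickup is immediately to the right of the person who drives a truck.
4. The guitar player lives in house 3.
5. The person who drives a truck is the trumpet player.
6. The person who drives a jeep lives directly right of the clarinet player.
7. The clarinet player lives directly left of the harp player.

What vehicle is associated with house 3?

The guitar player is in house 3 (clue 4).
Clue 7 places the clarinet player in house 4.
Clue 7: the harp player is in house 5.
Clue 6: the person who drives a jeep is in house 5.
The only vehicle still possible for house 1 is sedan.
From clue 3, the person who drives a pickup must be in house 3.
Clue 5: the trumpet player is in house 2.
House 2 vehicle: only truck fits.
The only vehicle still possible for house 4 is convertible.
The only instrument still possible for house 1 is violin.
So: house 1 = sedan/violin, house 2 = truck/trumpet, house 3 = pickup/guitar, house 4 = convertible/clarinet, house 5 = jeep/harp.

pickup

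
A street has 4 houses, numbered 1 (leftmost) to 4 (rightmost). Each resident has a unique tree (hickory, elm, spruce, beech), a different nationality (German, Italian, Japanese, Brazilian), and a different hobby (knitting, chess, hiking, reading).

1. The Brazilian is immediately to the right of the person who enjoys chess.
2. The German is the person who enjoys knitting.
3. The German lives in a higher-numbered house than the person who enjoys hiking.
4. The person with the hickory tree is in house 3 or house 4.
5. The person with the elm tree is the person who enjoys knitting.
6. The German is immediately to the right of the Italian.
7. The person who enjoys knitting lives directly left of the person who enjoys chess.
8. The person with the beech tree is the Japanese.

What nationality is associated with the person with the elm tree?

German

That leaves reading as the hobby for house 4.
From clue 2, the German must be in house 2.
Clue 2: the person who enjoys knitting is in house 2.
Clue 3 places the person who enjoys hiking in house 1.
Clue 5: the person with the elm tree is in house 2.
Clue 6 places the Italian in house 1.
The person who enjoys chess is in house 3 (clue 7).
By clue 1, the Brazilian is in house 4.
House 1's tree must be spruce (nothing else left).
House 3 nationality: only Japanese fits.
Clue 8 places the person with the beech tree in house 3.
So house 4 gets hickory for tree.
So: house 1 = spruce/Italian/hiking, house 2 = elm/German/knitting, house 3 = beech/Japanese/chess, house 4 = hickory/Brazilian/reading.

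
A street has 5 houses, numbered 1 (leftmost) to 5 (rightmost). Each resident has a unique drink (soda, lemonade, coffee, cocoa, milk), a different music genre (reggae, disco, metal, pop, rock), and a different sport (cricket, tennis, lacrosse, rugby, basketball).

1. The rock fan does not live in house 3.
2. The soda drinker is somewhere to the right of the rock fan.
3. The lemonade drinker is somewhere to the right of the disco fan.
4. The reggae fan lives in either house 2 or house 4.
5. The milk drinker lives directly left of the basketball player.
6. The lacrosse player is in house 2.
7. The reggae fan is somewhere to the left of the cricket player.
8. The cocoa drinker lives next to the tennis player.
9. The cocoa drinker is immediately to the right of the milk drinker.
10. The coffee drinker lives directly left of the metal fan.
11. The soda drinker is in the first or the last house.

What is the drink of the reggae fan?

By clue 6, the lacrosse player is in house 2.
Clue 11 places the soda drinker in house 5.
House 1 drink: only coffee fits.
The metal fan is in house 2 (clue 10).
House 5's music genre must be pop (nothing else left).
So house 1 gets rugby for sport.
The cricket player is in house 5 (clue 7).
House 1 music genre: only rock fits.
The only music genre still possible for house 3 is disco.
That leaves reggae as the music genre for house 4.
Clue 3 places the lemonade drinker in house 4.
The only drink still possible for house 2 is milk.
That leaves cocoa as the drink for house 3.
Clue 5 places the basketball player in house 3.
From clue 8, the tennis player must be in house 4.
So: house 1 = coffee/rock/rugby, house 2 = milk/metal/lacrosse, house 3 = cocoa/disco/basketball, house 4 = lemonade/reggae/tennis, house 5 = soda/pop/cricket.

lemonade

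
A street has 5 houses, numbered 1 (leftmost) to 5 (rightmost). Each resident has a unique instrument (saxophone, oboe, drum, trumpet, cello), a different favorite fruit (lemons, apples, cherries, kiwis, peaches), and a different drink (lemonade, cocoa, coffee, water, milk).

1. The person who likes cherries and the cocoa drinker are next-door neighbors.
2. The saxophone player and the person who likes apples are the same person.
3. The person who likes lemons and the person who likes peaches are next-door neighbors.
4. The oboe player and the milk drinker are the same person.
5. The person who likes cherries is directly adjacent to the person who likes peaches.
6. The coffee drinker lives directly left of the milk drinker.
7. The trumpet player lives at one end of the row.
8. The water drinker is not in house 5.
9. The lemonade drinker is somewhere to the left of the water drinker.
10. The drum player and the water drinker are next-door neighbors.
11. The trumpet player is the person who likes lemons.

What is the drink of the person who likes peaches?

The only drink still possible for house 5 is milk.
By clue 4, the oboe player is in house 5.
Clue 6 places the coffee drinker in house 4.
That leaves trumpet as the instrument for house 1.
That leaves lemonade as the drink for house 1.
So house 3 gets water for drink.
From clue 11, the person who likes lemons must be in house 1.
House 3 favorite fruit: only cherries fits.
House 5's favorite fruit must be kiwis (nothing else left).
The only drink still possible for house 2 is cocoa.
Clue 3 places the person who likes peaches in house 2.
That leaves cello as the instrument for house 3.
That leaves apples as the favorite fruit for house 4.
The saxophone player is in house 4 (clue 2).
House 2 instrument: only drum fits.
So: house 1 = trumpet/lemons/lemonade, house 2 = drum/peaches/cocoa, house 3 = cello/cherries/water, house 4 = saxophone/apples/coffee, house 5 = oboe/kiwis/milk.

cocoa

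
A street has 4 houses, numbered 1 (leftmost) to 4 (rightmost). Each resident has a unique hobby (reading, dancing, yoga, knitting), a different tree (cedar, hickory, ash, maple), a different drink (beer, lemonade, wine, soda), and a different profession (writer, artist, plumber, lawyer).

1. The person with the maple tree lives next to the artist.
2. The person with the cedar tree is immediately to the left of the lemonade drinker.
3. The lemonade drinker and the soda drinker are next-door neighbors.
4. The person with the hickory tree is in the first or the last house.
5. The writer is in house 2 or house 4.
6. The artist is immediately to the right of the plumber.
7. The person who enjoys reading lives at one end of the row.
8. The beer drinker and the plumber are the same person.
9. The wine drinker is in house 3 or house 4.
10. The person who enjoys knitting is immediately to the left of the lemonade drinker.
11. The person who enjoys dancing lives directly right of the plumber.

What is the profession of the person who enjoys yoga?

lawyer

The person who enjoys reading is narrowed to house 1 or 4; consider each.
Placing it in house 1 leads to a contradiction, so it's in house 4.
The person who enjoys dancing is narrowed to house 2 or 3; consider each.
Placing it in house 3 leads to a contradiction, so it's in house 2.
From clue 11, the plumber must be in house 1.
The artist is in house 2 (clue 6).
The beer drinker is in house 1 (clue 8).
That leaves lawyer as the profession for house 3.
That leaves writer as the profession for house 4.
By clue 3, the soda drinker is in house 3.
That leaves ash as the tree for house 2.
House 4 tree: only hickory fits.
House 2 drink: only lemonade fits.
House 4 drink: only wine fits.
Clue 2 places the person with the cedar tree in house 1.
From clue 10, the person who enjoys knitting must be in house 1.
House 3's hobby must be yoga (nothing else left).
So house 3 gets maple for tree.
So: house 1 = knitting/cedar/beer/plumber, house 2 = dancing/ash/lemonade/artist, house 3 = yoga/maple/soda/lawyer, house 4 = reading/hickory/wine/writer.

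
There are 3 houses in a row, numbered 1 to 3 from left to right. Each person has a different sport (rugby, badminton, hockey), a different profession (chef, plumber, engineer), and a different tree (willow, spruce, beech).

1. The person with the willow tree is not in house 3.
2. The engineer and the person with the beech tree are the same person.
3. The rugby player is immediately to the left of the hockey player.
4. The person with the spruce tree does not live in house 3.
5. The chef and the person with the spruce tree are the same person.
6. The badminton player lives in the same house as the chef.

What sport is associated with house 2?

rugby

That leaves hockey as the sport for house 3.
House 3's tree must be beech (nothing else left).
Clue 2 places the engineer in house 3.
Clue 3 places the rugby player in house 2.
House 1 sport: only badminton fits.
Clue 6: the chef is in house 1.
That leaves plumber as the profession for house 2.
The person with the spruce tree is in house 1 (clue 5).
That leaves willow as the tree for house 2.
So: house 1 = badminton/chef/spruce, house 2 = rugby/plumber/willow, house 3 = hockey/engineer/beech.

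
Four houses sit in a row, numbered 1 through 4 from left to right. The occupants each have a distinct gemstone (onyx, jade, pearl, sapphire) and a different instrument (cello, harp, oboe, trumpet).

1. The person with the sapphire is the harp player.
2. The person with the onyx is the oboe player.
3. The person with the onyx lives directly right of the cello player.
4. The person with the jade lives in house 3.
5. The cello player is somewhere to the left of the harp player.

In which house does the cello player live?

1

By clue 4, the person with the jade is in house 3.
So house 1 gets pearl for gemstone.
The person with the onyx is narrowed to house 2 or 4; consider each.
Placing it in house 4 leads to a contradiction, so it's in house 2.
From clue 2, the oboe player must be in house 2.
Clue 3: the cello player is in house 1.
That leaves sapphire as the gemstone for house 4.
House 3's instrument must be trumpet (nothing else left).
House 4's instrument must be harp (nothing else left).
So: house 1 = pearl/cello, house 2 = onyx/oboe, house 3 = jade/trumpet, house 4 = sapphire/harp.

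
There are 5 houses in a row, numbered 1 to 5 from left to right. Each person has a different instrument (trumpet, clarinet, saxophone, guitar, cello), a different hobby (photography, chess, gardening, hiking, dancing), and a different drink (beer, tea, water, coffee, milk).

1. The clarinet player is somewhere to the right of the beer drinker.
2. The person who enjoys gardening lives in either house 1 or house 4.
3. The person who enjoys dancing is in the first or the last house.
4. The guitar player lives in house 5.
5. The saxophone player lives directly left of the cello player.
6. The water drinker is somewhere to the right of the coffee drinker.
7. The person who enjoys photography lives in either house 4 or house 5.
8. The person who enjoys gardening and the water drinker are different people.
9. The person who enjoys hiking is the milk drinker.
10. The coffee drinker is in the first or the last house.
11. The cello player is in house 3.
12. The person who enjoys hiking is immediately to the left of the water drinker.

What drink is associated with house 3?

milk

Clue 4: the guitar player is in house 5.
The coffee drinker is in house 1 (clue 10).
From clue 11, the cello player must be in house 3.
By clue 1, the clarinet player is in house 4.
The saxophone player is in house 2 (clue 5).
House 1 instrument: only trumpet fits.
The person who enjoys dancing is narrowed to house 1 or 5; consider each.
Placing it in house 1 leads to a contradiction, so it's in house 5.
House 1 hobby: only gardening fits.
So house 4 gets photography for hobby.
That leaves tea as the drink for house 5.
House 4 drink: only water fits.
Clue 12 places the person who enjoys hiking in house 3.
House 2 hobby: only chess fits.
From clue 9, the milk drinker must be in house 3.
House 2 drink: only beer fits.
So: house 1 = trumpet/gardening/coffee, house 2 = saxophone/chess/beer, house 3 = cello/hiking/milk, house 4 = clarinet/photography/water, house 5 = guitar/dancing/tea.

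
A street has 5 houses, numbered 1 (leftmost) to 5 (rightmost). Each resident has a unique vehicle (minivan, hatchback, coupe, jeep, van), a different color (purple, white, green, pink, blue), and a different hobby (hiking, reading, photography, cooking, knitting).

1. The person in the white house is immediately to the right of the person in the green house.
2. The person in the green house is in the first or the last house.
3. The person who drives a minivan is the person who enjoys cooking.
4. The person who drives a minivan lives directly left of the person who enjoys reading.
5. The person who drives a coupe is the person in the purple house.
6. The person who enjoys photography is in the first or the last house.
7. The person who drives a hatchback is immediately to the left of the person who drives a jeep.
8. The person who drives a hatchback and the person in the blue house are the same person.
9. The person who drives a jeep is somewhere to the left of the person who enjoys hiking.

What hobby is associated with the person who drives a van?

Clue 2: the person in the green house is in house 1.
By clue 1, the person in the white house is in house 2.
House 3's color must be blue (nothing else left).
Clue 8 places the person who drives a hatchback in house 3.
That leaves jeep as the vehicle for house 4.
Clue 5 places the person in the purple house in house 5.
Clue 9: the person who enjoys hiking is in house 5.
That leaves coupe as the vehicle for house 5.
House 4's color must be pink (nothing else left).
The only hobby still possible for house 1 is photography.
So house 2 gets cooking for hobby.
So house 4 gets knitting for hobby.
By clue 3, the person who drives a minivan is in house 2.
The only vehicle still possible for house 1 is van.
House 3's hobby must be reading (nothing else left).
So: house 1 = van/green/photography, house 2 = minivan/white/cooking, house 3 = hatchback/blue/reading, house 4 = jeep/pink/knitting, house 5 = coupe/purple/hiking.

photography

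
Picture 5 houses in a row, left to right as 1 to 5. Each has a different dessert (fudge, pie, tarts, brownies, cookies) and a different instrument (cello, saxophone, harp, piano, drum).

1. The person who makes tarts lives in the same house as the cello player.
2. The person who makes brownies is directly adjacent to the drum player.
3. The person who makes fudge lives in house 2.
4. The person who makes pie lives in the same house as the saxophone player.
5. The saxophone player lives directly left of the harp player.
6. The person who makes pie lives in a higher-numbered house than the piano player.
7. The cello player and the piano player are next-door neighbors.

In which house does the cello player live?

From clue 3, the person who makes fudge must be in house 2.
House 1's instrument must be cello (nothing else left).
Clue 1 places the person who makes tarts in house 1.
By clue 7, the piano player is in house 2.
The person who makes pie is narrowed to house 3 or 4; consider each.
Placing it in house 4 leads to a contradiction, so it's in house 3.
From clue 4, the saxophone player must be in house 3.
From clue 5, the harp player must be in house 4.
That leaves drum as the instrument for house 5.
Clue 2 places the person who makes brownies in house 4.
So house 5 gets cookies for dessert.
So: house 1 = tarts/cello, house 2 = fudge/piano, house 3 = pie/saxophone, house 4 = brownies/harp, house 5 = cookies/drum.

1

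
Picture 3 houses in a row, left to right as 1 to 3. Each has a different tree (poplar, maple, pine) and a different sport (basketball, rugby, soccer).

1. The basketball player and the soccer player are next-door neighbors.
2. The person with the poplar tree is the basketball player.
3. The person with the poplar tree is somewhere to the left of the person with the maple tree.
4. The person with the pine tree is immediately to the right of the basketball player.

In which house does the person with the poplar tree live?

1

House 1's tree must be poplar (nothing else left).
From clue 2, the basketball player must be in house 1.
Clue 4 places the person with the pine tree in house 2.
So house 3 gets maple for tree.
By clue 1, the soccer player is in house 2.
The only sport still possible for house 3 is rugby.
So: house 1 = poplar/basketball, house 2 = pine/soccer, house 3 = maple/rugby.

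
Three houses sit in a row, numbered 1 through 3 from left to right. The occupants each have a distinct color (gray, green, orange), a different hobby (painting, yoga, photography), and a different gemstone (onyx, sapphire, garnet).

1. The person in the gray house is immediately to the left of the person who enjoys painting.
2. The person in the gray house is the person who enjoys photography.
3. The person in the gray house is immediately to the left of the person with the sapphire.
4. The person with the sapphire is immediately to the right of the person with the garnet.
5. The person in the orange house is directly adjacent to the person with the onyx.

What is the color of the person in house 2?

The person in the gray house is narrowed to house 1 or 2; consider each.
Placing it in house 2 leads to a contradiction, so it's in house 1.
From clue 1, the person who enjoys painting must be in house 2.
By clue 2, the person who enjoys photography is in house 1.
Clue 3 places the person with the sapphire in house 2.
By clue 4, the person with the garnet is in house 1.
That leaves yoga as the hobby for house 3.
The only gemstone still possible for house 3 is onyx.
The person in the orange house is in house 2 (clue 5).
So house 3 gets green for color.
So: house 1 = gray/photography/garnet, house 2 = orange/painting/sapphire, house 3 = green/yoga/onyx.

orange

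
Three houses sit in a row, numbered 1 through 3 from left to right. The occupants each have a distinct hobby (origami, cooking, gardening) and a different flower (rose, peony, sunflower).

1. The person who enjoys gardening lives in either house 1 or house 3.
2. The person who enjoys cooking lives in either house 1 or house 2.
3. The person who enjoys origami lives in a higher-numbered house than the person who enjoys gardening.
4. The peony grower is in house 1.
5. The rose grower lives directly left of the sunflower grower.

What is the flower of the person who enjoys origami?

Clue 3: the person who enjoys gardening is in house 1.
By clue 4, the peony grower is in house 1.
House 3's hobby must be origami (nothing else left).
So house 3 gets sunflower for flower.
House 2 hobby: only cooking fits.
That leaves rose as the flower for house 2.
So: house 1 = gardening/peony, house 2 = cooking/rose, house 3 = origami/sunflower.

sunflower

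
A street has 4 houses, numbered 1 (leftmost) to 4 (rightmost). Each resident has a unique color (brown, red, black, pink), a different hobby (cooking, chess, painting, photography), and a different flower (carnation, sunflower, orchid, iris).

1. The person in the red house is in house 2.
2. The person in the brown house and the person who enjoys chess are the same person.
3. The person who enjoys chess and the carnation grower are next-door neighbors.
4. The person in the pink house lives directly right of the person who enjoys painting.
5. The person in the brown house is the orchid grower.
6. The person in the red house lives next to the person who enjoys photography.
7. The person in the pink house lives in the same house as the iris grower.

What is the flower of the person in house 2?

carnation

Clue 1: the person in the red house is in house 2.
The person in the pink house is narrowed to house 3 or 4; consider each.
Placing it in house 4 leads to a contradiction, so it's in house 3.
Clue 4 places the person who enjoys painting in house 2.
The iris grower is in house 3 (clue 7).
By clue 3, the person who enjoys chess is in house 1.
Clue 3: the carnation grower is in house 2.
So house 3 gets photography for hobby.
House 4's hobby must be cooking (nothing else left).
By clue 2, the person in the brown house is in house 1.
By clue 5, the orchid grower is in house 1.
The only color still possible for house 4 is black.
The only flower still possible for house 4 is sunflower.
So: house 1 = brown/chess/orchid, house 2 = red/painting/carnation, house 3 = pink/photography/iris, house 4 = black/cooking/sunflower.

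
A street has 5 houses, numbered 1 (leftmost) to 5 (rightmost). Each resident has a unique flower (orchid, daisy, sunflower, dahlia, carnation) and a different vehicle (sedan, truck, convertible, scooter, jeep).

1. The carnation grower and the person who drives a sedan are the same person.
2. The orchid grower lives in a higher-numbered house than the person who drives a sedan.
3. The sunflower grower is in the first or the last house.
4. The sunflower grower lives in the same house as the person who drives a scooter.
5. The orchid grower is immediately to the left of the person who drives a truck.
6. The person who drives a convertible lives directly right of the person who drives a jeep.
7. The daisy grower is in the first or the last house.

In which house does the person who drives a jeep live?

The daisy grower is narrowed to house 1 or 5; consider each.
Placing it in house 1 leads to a contradiction, so it's in house 5.
House 1 flower: only sunflower fits.
From clue 4, the person who drives a scooter must be in house 1.
The carnation grower is narrowed to house 2 or 3; consider each.
Placing it in house 3 leads to a contradiction, so it's in house 2.
Clue 1 places the person who drives a sedan in house 2.
House 3 vehicle: only jeep fits.
The person who drives a convertible is in house 4 (clue 6).
That leaves truck as the vehicle for house 5.
From clue 5, the orchid grower must be in house 4.
So house 3 gets dahlia for flower.
So: house 1 = sunflower/scooter, house 2 = carnation/sedan, house 3 = dahlia/jeep, house 4 = orchid/convertible, house 5 = daisy/truck.

3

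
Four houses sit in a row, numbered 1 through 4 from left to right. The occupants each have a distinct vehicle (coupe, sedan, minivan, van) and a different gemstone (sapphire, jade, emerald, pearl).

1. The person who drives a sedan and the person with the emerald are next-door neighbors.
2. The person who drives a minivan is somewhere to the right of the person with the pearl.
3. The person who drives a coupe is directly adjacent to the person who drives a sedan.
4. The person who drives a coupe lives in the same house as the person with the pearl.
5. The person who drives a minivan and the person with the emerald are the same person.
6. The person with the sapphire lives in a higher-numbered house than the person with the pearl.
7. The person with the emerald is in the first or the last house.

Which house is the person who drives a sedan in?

The person with the emerald is in house 4 (clue 7).
Clue 1: the person who drives a sedan is in house 3.
From clue 3, the person who drives a coupe must be in house 2.
From clue 4, the person with the pearl must be in house 2.
Clue 5 places the person who drives a minivan in house 4.
Clue 6: the person with the sapphire is in house 3.
That leaves van as the vehicle for house 1.
That leaves jade as the gemstone for house 1.
So: house 1 = van/jade, house 2 = coupe/pearl, house 3 = sedan/sapphire, house 4 = minivan/emerald.

3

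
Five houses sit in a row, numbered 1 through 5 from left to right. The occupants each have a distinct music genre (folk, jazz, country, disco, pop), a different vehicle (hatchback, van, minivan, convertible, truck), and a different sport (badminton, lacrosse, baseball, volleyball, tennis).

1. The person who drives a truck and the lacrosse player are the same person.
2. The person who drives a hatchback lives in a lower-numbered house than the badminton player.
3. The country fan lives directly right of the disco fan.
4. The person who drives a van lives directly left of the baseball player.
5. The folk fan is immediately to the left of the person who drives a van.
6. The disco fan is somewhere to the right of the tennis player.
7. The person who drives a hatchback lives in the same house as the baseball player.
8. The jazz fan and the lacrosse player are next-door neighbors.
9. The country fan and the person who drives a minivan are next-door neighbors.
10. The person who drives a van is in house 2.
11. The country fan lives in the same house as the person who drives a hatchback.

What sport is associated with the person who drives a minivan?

badminton

The person who drives a van is in house 2 (clue 10).
From clue 4, the baseball player must be in house 3.
From clue 5, the folk fan must be in house 1.
The person who drives a hatchback is in house 3 (clue 7).
Clue 11 places the country fan in house 3.
That leaves disco as the music genre for house 2.
Clue 6 places the tennis player in house 1.
Clue 9: the person who drives a minivan is in house 4.
That leaves volleyball as the sport for house 2.
Clue 1: the person who drives a truck is in house 5.
Clue 1 places the lacrosse player in house 5.
The jazz fan is in house 4 (clue 8).
The only music genre still possible for house 5 is pop.
The only vehicle still possible for house 1 is convertible.
So house 4 gets badminton for sport.
So: house 1 = folk/convertible/tennis, house 2 = disco/van/volleyball, house 3 = country/hatchback/baseball, house 4 = jazz/minivan/badminton, house 5 = pop/truck/lacrosse.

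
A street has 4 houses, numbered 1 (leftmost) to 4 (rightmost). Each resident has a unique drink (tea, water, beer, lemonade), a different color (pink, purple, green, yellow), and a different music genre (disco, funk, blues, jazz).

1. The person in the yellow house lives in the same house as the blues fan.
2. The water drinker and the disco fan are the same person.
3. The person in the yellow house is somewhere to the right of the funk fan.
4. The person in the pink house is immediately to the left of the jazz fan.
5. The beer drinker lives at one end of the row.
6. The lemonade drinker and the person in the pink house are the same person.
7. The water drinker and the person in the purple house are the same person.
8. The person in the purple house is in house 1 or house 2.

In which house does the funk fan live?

2

The beer drinker is narrowed to house 1 or 4; consider each.
Placing it in house 1 leads to a contradiction, so it's in house 4.
The water drinker is narrowed to house 1 or 2; consider each.
Placing it in house 2 leads to a contradiction, so it's in house 1.
By clue 2, the disco fan is in house 1.
From clue 7, the person in the purple house must be in house 1.
House 2's music genre must be funk (nothing else left).
The lemonade drinker is narrowed to house 2 or 3; consider each.
Placing it in house 3 leads to a contradiction, so it's in house 2.
From clue 6, the person in the pink house must be in house 2.
That leaves tea as the drink for house 3.
Clue 4 places the jazz fan in house 3.
The only music genre still possible for house 4 is blues.
The person in the yellow house is in house 4 (clue 1).
House 3 color: only green fits.
So: house 1 = water/purple/disco, house 2 = lemonade/pink/funk, house 3 = tea/green/jazz, house 4 = beer/yellow/blues.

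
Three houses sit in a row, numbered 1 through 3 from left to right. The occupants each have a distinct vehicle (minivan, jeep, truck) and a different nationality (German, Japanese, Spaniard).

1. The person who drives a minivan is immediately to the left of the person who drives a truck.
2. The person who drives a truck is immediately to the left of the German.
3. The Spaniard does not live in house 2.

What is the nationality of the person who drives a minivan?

From clue 2, the person who drives a truck must be in house 2.
The German is in house 3 (clue 2).
So house 3 gets jeep for vehicle.
That leaves Spaniard as the nationality for house 1.
House 2's nationality must be Japanese (nothing else left).
House 1 vehicle: only minivan fits.
So: house 1 = minivan/Spaniard, house 2 = truck/Japanese, house 3 = jeep/German.

Spaniard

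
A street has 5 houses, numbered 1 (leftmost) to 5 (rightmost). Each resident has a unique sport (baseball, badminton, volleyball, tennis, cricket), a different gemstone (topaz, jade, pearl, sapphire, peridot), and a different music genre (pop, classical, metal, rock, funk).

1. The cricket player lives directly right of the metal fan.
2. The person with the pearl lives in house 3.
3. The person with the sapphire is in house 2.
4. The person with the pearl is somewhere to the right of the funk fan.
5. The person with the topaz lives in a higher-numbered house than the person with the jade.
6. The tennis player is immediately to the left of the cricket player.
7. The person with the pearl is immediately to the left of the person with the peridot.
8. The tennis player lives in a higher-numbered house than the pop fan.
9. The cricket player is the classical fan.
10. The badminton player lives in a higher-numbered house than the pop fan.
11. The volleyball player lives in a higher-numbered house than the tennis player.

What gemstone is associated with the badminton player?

Clue 2 places the person with the pearl in house 3.
The person with the sapphire is in house 2 (clue 3).
The person with the peridot is in house 4 (clue 7).
House 1's sport must be baseball (nothing else left).
So house 1 gets jade for gemstone.
So house 5 gets topaz for gemstone.
The funk fan is narrowed to house 1 or 2; consider each.
Placing it in house 1 leads to a contradiction, so it's in house 2.
That leaves badminton as the sport for house 2.
The only sport still possible for house 3 is tennis.
From clue 6, the cricket player must be in house 4.
The pop fan is in house 1 (clue 8).
Clue 9 places the classical fan in house 4.
That leaves volleyball as the sport for house 5.
The only music genre still possible for house 3 is metal.
House 5 music genre: only rock fits.
So: house 1 = baseball/jade/pop, house 2 = badminton/sapphire/funk, house 3 = tennis/pearl/metal, house 4 = cricket/peridot/classical, house 5 = volleyball/topaz/rock.

sapphire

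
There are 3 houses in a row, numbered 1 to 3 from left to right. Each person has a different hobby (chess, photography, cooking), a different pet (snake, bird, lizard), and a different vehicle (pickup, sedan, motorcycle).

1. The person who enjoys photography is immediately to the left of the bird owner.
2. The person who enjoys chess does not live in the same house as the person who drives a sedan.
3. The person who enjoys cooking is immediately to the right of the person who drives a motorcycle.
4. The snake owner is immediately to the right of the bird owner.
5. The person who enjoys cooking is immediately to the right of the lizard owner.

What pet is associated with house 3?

Clue 4 places the snake owner in house 3.
Clue 4: the bird owner is in house 2.
So house 1 gets lizard for pet.
From clue 1, the person who enjoys photography must be in house 1.
By clue 5, the person who enjoys cooking is in house 2.
That leaves chess as the hobby for house 3.
From clue 3, the person who drives a motorcycle must be in house 1.
House 3's vehicle must be pickup (nothing else left).
That leaves sedan as the vehicle for house 2.
So: house 1 = photography/lizard/motorcycle, house 2 = cooking/bird/sedan, house 3 = chess/snake/pickup.

snake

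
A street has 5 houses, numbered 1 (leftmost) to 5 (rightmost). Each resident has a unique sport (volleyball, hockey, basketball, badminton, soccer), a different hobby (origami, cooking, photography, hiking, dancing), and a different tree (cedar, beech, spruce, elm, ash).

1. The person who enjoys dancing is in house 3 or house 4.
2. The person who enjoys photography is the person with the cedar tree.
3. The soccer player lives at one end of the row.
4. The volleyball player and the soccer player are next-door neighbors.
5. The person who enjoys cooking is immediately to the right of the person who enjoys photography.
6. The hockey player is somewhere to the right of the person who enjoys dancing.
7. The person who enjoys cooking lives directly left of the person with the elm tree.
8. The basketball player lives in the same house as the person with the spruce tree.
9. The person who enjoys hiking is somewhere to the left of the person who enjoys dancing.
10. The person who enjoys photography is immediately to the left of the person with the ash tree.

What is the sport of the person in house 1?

The only hobby still possible for house 5 is origami.
The hockey player is narrowed to house 4 or 5; consider each.
Placing it in house 4 leads to a contradiction, so it's in house 5.
The only sport still possible for house 1 is soccer.
The volleyball player is in house 2 (clue 4).
The badminton player is narrowed to house 3 or 4; consider each.
Placing it in house 4 leads to a contradiction, so it's in house 3.
House 4 sport: only basketball fits.
Clue 8 places the person with the spruce tree in house 4.
Clue 5 places the person who enjoys cooking in house 2.
By clue 5, the person who enjoys photography is in house 1.
Clue 7: the person with the elm tree is in house 3.
The person with the ash tree is in house 2 (clue 10).
House 3's hobby must be hiking (nothing else left).
The only hobby still possible for house 4 is dancing.
House 5 tree: only beech fits.
House 1 tree: only cedar fits.
So: house 1 = soccer/photography/cedar, house 2 = volleyball/cooking/ash, house 3 = badminton/hiking/elm, house 4 = basketball/dancing/spruce, house 5 = hockey/origami/beech.

soccer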